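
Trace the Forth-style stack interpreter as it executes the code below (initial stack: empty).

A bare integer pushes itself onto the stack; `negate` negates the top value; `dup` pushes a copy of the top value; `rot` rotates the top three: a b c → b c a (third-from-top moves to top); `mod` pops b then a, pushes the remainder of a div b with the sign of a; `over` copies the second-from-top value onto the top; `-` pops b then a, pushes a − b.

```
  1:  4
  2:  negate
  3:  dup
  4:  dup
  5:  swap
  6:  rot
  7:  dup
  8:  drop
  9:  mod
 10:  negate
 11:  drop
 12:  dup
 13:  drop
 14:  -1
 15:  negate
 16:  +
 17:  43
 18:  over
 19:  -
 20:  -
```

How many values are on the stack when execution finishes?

4       [4]
negate  [-4]
dup     [-4, -4]
dup     [-4, -4, -4]
swap    [-4, -4, -4]
rot     [-4, -4, -4]
dup     [-4, -4, -4, -4]
drop    [-4, -4, -4]
mod     [-4, 0]
negate  [-4, 0]
drop    [-4]
dup     [-4, -4]
drop    [-4]
-1      [-4, -1]
negate  [-4, 1]
+       [-3]
43      [-3, 43]
over    [-3, 43, -3]
-       [-3, 46]
-       [-49]

1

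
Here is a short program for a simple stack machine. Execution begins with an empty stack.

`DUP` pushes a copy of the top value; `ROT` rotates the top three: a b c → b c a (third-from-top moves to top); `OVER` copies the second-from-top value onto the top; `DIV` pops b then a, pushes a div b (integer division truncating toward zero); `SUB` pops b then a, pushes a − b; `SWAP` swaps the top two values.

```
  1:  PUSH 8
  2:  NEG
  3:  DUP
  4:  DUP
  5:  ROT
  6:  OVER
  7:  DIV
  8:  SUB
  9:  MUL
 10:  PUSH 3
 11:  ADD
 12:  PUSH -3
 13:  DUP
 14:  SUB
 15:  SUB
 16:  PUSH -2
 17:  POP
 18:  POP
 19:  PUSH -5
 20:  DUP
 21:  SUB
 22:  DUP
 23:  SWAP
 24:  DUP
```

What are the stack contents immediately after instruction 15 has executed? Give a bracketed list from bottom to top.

[75]

PUSH 8  : 8
NEG     : -8
DUP     : -8 -8
DUP     : -8 -8 -8
ROT     : -8 -8 -8
OVER    : -8 -8 -8 -8
DIV     : -8 -8 1
SUB     : -8 -9
MUL     : 72
PUSH 3  : 72 3
ADD     : 75
PUSH -3 : 75 -3
DUP     : 75 -3 -3
SUB     : 75 0
SUB     : 75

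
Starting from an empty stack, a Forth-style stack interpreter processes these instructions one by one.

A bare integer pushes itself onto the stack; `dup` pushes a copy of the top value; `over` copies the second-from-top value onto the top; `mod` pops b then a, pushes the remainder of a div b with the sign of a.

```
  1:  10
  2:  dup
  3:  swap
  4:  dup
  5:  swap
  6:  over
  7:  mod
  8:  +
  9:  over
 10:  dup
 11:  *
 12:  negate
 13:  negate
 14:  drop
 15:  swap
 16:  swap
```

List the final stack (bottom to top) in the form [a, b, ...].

[10, 10]

10     : 10
dup    : 10 10
swap   : 10 10
dup    : 10 10 10
swap   : 10 10 10
over   : 10 10 10 10
mod    : 10 10 0
+      : 10 10
over   : 10 10 10
dup    : 10 10 10 10
*      : 10 10 100
negate : 10 10 -100
negate : 10 10 100
drop   : 10 10
swap   : 10 10
swap   : 10 10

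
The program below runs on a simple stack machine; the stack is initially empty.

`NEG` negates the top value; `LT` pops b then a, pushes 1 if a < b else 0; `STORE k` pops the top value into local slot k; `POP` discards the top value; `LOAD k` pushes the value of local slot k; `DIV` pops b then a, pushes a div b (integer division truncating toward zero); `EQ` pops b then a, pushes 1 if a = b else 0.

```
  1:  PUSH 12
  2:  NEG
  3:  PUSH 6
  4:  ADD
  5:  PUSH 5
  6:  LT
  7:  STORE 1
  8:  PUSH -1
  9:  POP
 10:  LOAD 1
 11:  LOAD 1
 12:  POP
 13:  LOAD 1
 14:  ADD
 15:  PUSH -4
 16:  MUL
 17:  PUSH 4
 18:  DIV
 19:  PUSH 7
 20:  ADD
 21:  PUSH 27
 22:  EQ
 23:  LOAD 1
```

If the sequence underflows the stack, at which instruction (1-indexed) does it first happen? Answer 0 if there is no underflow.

PUSH 12 : [12]
NEG     : [-12]
PUSH 6  : [-12, 6]
ADD     : [-6]
PUSH 5  : [-6, 5]
LT      : [1]
STORE 1 : []
PUSH -1 : [-1]
POP     : []
LOAD 1  : [1]
LOAD 1  : [1, 1]
POP     : [1]
LOAD 1  : [1, 1]
ADD     : [2]
PUSH -4 : [2, -4]
MUL     : [-8]
PUSH 4  : [-8, 4]
DIV     : [-2]
PUSH 7  : [-2, 7]
ADD     : [5]
PUSH 27 : [5, 27]
EQ      : [0]
LOAD 1  : [0, 1]

0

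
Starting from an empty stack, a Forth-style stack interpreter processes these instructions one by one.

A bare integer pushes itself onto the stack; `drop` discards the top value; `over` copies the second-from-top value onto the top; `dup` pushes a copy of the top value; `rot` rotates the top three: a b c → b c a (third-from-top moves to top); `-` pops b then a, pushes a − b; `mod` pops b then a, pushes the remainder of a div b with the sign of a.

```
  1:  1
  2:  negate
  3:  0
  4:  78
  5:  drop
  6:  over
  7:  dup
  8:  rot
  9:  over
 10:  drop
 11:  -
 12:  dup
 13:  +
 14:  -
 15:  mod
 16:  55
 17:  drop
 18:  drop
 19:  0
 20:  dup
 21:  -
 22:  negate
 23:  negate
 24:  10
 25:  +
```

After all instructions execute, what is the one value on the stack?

10

1       [1]
negate  [-1]
0       [-1, 0]
78      [-1, 0, 78]
drop    [-1, 0]
over    [-1, 0, -1]
dup     [-1, 0, -1, -1]
rot     [-1, -1, -1, 0]
over    [-1, -1, -1, 0, -1]
drop    [-1, -1, -1, 0]
-       [-1, -1, -1]
dup     [-1, -1, -1, -1]
+       [-1, -1, -2]
-       [-1, 1]
mod     [0]
55      [0, 55]
drop    [0]
drop    []
0       [0]
dup     [0, 0]
-       [0]
negate  [0]
negate  [0]
10      [0, 10]
+       [10]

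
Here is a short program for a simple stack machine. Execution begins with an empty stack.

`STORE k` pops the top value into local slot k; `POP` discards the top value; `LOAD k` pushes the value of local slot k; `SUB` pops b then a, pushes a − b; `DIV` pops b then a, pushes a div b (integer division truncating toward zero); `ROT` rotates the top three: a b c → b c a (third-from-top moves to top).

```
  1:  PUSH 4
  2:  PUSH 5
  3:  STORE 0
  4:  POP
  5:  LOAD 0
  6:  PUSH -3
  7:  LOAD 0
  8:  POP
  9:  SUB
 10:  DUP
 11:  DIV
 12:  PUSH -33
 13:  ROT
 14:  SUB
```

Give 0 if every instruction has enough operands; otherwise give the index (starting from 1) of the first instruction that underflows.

PUSH 4    [4]
PUSH 5    [4, 5]
STORE 0   [4]
POP       []
LOAD 0    [5]
PUSH -3   [5, -3]
LOAD 0    [5, -3, 5]
POP       [5, -3]
SUB       [8]
DUP       [8, 8]
DIV       [1]
PUSH -33  [1, -33]
ROT  — needs 3 operands, stack has 2 → underflow

13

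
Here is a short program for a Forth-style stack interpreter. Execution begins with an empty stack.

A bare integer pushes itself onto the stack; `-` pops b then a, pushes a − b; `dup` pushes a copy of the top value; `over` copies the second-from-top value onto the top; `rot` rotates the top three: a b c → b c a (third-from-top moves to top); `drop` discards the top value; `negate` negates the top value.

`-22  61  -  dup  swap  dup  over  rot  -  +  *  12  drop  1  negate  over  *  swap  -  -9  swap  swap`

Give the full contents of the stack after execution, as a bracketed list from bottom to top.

-22    : [-22]
61     : [-22, 61]
-      : [-83]
dup    : [-83, -83]
swap   : [-83, -83]
dup    : [-83, -83, -83]
over   : [-83, -83, -83, -83]
rot    : [-83, -83, -83, -83]
-      : [-83, -83, 0]
+      : [-83, -83]
*      : [6889]
12     : [6889, 12]
drop   : [6889]
1      : [6889, 1]
negate : [6889, -1]
over   : [6889, -1, 6889]
*      : [6889, -6889]
swap   : [-6889, 6889]
-      : [-13778]
-9     : [-13778, -9]
swap   : [-9, -13778]
swap   : [-13778, -9]

[-13778, -9]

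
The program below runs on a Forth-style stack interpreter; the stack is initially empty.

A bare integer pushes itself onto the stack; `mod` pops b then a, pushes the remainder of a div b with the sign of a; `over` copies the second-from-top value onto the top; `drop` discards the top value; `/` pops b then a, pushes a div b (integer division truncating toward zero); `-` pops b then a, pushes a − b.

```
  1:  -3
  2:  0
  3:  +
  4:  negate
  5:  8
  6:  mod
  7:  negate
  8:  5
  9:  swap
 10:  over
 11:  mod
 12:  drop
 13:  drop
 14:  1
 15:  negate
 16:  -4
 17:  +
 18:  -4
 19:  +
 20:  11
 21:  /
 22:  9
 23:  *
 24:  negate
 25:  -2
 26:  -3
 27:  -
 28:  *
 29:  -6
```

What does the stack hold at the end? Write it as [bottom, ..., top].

[0, -6]

-3      [-3]
0       [-3, 0]
+       [-3]
negate  [3]
8       [3, 8]
mod     [3]
negate  [-3]
5       [-3, 5]
swap    [5, -3]
over    [5, -3, 5]
mod     [5, -3]
drop    [5]
drop    []
1       [1]
negate  [-1]
-4      [-1, -4]
+       [-5]
-4      [-5, -4]
+       [-9]
11      [-9, 11]
/       [0]
9       [0, 9]
*       [0]
negate  [0]
-2      [0, -2]
-3      [0, -2, -3]
-       [0, 1]
*       [0]
-6      [0, -6]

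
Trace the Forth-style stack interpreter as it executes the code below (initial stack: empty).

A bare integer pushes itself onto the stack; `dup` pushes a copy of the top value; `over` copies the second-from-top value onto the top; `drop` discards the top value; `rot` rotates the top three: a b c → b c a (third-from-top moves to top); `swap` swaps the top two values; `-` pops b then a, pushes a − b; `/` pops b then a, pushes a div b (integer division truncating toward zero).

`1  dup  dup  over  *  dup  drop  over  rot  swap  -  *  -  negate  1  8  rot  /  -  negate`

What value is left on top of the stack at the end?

1       [1]
dup     [1, 1]
dup     [1, 1, 1]
over    [1, 1, 1, 1]
*       [1, 1, 1]
dup     [1, 1, 1, 1]
drop    [1, 1, 1]
over    [1, 1, 1, 1]
rot     [1, 1, 1, 1]
swap    [1, 1, 1, 1]
-       [1, 1, 0]
*       [1, 0]
-       [1]
negate  [-1]
1       [-1, 1]
8       [-1, 1, 8]
rot     [1, 8, -1]
/       [1, -8]
-       [9]
negate  [-9]

-9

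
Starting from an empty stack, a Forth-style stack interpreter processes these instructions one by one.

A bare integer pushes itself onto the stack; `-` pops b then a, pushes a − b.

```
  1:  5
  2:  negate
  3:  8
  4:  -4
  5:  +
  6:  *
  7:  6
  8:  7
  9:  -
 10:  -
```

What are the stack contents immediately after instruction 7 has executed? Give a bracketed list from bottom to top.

[-20, 6]

5      → 5
negate → -5
8      → -5 8
-4     → -5 8 -4
+      → -5 4
*      → -20
6      → -20 6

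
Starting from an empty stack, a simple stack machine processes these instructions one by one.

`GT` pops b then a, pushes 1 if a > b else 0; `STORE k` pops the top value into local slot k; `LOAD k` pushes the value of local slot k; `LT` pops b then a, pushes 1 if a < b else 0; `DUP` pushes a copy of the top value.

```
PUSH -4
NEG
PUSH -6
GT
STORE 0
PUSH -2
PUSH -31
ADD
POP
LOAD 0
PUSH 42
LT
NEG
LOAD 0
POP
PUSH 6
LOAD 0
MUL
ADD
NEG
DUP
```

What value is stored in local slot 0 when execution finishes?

1

PUSH -4   -4
NEG       4
PUSH -6   4 -6
GT        1
STORE 0   (empty)
PUSH -2   -2
PUSH -31  -2 -31
ADD       -33
POP       (empty)
LOAD 0    1
PUSH 42   1 42
LT        1
NEG       -1
LOAD 0    -1 1
POP       -1
PUSH 6    -1 6
LOAD 0    -1 6 1
MUL       -1 6
ADD       5
NEG       -5
DUP       -5 -5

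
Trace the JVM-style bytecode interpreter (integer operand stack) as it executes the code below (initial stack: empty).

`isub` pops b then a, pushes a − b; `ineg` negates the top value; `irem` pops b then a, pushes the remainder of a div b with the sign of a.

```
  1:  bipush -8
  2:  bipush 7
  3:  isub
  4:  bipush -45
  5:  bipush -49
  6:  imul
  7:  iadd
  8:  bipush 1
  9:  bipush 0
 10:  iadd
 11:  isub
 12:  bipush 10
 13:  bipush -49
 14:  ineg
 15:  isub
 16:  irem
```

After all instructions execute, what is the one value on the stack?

bipush -8  : [-8]
bipush 7   : [-8, 7]
isub       : [-15]
bipush -45 : [-15, -45]
bipush -49 : [-15, -45, -49]
imul       : [-15, 2205]
iadd       : [2190]
bipush 1   : [2190, 1]
bipush 0   : [2190, 1, 0]
iadd       : [2190, 1]
isub       : [2189]
bipush 10  : [2189, 10]
bipush -49 : [2189, 10, -49]
ineg       : [2189, 10, 49]
isub       : [2189, -39]
irem       : [5]

5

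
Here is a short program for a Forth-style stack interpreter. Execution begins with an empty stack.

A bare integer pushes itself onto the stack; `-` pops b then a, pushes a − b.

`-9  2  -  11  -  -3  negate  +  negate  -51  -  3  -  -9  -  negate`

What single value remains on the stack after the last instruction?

-76

-9     → [-9]
2      → [-9, 2]
-      → [-11]
11     → [-11, 11]
-      → [-22]
-3     → [-22, -3]
negate → [-22, 3]
+      → [-19]
negate → [19]
-51    → [19, -51]
-      → [70]
3      → [70, 3]
-      → [67]
-9     → [67, -9]
-      → [76]
negate → [-76]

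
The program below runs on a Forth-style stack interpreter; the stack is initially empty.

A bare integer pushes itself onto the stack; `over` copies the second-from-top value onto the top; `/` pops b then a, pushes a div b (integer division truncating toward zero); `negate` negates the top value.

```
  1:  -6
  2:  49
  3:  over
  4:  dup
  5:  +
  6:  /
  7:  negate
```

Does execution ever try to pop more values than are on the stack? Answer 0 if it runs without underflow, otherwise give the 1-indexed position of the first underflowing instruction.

0

-6     -> -6
49     -> -6 49
over   -> -6 49 -6
dup    -> -6 49 -6 -6
+      -> -6 49 -12
/      -> -6 -4
negate -> -6 4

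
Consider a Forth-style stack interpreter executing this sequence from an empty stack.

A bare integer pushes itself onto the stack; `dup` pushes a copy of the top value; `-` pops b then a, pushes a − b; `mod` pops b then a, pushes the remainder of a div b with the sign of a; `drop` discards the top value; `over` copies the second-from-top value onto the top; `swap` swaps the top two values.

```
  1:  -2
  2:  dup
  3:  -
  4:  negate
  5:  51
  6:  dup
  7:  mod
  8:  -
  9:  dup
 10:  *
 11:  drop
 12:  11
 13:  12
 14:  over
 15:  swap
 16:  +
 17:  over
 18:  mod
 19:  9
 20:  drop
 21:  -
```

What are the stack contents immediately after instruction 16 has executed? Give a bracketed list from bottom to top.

[11, 23]

-2     : -2
dup    : -2 -2
-      : 0
negate : 0
51     : 0 51
dup    : 0 51 51
mod    : 0 0
-      : 0
dup    : 0 0
*      : 0
drop   : (empty)
11     : 11
12     : 11 12
over   : 11 12 11
swap   : 11 11 12
+      : 11 23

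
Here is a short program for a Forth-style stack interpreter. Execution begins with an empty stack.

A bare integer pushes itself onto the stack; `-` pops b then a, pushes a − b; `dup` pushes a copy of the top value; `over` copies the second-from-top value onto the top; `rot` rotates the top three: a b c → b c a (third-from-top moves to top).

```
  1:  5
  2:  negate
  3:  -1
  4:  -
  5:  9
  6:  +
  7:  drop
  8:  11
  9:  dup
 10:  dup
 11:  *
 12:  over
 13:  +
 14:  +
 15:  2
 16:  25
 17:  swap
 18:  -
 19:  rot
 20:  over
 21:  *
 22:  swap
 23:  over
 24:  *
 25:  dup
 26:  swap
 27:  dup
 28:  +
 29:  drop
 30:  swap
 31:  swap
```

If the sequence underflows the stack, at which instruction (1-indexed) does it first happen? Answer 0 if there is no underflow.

5      : [5]
negate : [-5]
-1     : [-5, -1]
-      : [-4]
9      : [-4, 9]
+      : [5]
drop   : []
11     : [11]
dup    : [11, 11]
dup    : [11, 11, 11]
*      : [11, 121]
over   : [11, 121, 11]
+      : [11, 132]
+      : [143]
2      : [143, 2]
25     : [143, 2, 25]
swap   : [143, 25, 2]
-      : [143, 23]
rot  — needs 3 operands, stack has 2 → underflow

19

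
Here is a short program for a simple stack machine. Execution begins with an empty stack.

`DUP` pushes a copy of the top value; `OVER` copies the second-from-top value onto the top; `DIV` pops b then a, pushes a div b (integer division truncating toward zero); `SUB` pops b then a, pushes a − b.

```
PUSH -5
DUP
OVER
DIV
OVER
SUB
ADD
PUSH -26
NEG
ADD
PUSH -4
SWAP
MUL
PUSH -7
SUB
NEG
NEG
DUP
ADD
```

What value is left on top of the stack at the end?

PUSH -5  → [-5]
DUP      → [-5, -5]
OVER     → [-5, -5, -5]
DIV      → [-5, 1]
OVER     → [-5, 1, -5]
SUB      → [-5, 6]
ADD      → [1]
PUSH -26 → [1, -26]
NEG      → [1, 26]
ADD      → [27]
PUSH -4  → [27, -4]
SWAP     → [-4, 27]
MUL      → [-108]
PUSH -7  → [-108, -7]
SUB      → [-101]
NEG      → [101]
NEG      → [-101]
DUP      → [-101, -101]
ADD      → [-202]

-202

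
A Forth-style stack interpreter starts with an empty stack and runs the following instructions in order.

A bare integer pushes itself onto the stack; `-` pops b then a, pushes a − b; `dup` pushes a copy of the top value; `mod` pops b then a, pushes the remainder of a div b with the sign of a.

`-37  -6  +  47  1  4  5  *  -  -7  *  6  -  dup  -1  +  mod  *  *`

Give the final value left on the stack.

-37 -> [-37]
-6  -> [-37, -6]
+   -> [-43]
47  -> [-43, 47]
1   -> [-43, 47, 1]
4   -> [-43, 47, 1, 4]
5   -> [-43, 47, 1, 4, 5]
*   -> [-43, 47, 1, 20]
-   -> [-43, 47, -19]
-7  -> [-43, 47, -19, -7]
*   -> [-43, 47, 133]
6   -> [-43, 47, 133, 6]
-   -> [-43, 47, 127]
dup -> [-43, 47, 127, 127]
-1  -> [-43, 47, 127, 127, -1]
+   -> [-43, 47, 127, 126]
mod -> [-43, 47, 1]
*   -> [-43, 47]
*   -> [-2021]

-2021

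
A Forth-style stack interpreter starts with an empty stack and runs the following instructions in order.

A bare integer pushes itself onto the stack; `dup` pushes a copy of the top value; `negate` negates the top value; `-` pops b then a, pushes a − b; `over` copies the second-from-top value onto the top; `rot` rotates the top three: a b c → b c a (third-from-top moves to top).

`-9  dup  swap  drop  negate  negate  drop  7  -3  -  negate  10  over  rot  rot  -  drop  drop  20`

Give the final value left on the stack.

20

-9     : [-9]
dup    : [-9, -9]
swap   : [-9, -9]
drop   : [-9]
negate : [9]
negate : [-9]
drop   : []
7      : [7]
-3     : [7, -3]
-      : [10]
negate : [-10]
10     : [-10, 10]
over   : [-10, 10, -10]
rot    : [10, -10, -10]
rot    : [-10, -10, 10]
-      : [-10, -20]
drop   : [-10]
drop   : []
20     : [20]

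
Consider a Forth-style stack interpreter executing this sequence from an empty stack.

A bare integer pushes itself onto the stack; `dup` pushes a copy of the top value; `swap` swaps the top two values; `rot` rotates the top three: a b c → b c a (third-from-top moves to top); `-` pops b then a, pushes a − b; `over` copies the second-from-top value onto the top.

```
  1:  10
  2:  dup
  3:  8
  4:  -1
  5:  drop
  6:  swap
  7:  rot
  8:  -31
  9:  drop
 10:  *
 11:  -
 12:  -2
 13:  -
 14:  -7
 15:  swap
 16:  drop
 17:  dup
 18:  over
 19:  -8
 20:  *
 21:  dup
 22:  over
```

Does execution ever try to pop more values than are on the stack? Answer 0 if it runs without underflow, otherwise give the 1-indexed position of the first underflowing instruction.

10    [10]
dup   [10, 10]
8     [10, 10, 8]
-1    [10, 10, 8, -1]
drop  [10, 10, 8]
swap  [10, 8, 10]
rot   [8, 10, 10]
-31   [8, 10, 10, -31]
drop  [8, 10, 10]
*     [8, 100]
-     [-92]
-2    [-92, -2]
-     [-90]
-7    [-90, -7]
swap  [-7, -90]
drop  [-7]
dup   [-7, -7]
over  [-7, -7, -7]
-8    [-7, -7, -7, -8]
*     [-7, -7, 56]
dup   [-7, -7, 56, 56]
over  [-7, -7, 56, 56, 56]

0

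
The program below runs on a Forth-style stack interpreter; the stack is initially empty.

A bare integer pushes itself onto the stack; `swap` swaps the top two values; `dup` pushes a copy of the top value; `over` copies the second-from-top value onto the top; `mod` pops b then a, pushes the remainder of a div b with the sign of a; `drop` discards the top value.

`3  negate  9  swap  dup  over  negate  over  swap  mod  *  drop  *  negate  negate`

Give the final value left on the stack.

-27

3       [3]
negate  [-3]
9       [-3, 9]
swap    [9, -3]
dup     [9, -3, -3]
over    [9, -3, -3, -3]
negate  [9, -3, -3, 3]
over    [9, -3, -3, 3, -3]
swap    [9, -3, -3, -3, 3]
mod     [9, -3, -3, 0]
*       [9, -3, 0]
drop    [9, -3]
*       [-27]
negate  [27]
negate  [-27]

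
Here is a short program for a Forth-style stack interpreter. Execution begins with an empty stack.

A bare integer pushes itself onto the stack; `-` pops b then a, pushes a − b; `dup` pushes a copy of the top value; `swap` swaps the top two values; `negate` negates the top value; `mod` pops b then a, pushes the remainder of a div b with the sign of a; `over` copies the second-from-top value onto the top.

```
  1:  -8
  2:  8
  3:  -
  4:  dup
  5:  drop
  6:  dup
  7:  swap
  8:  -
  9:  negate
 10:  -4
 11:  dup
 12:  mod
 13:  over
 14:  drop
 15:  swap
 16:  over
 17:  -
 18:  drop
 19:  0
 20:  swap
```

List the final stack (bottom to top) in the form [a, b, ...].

[0, 0]

-8     → [-8]
8      → [-8, 8]
-      → [-16]
dup    → [-16, -16]
drop   → [-16]
dup    → [-16, -16]
swap   → [-16, -16]
-      → [0]
negate → [0]
-4     → [0, -4]
dup    → [0, -4, -4]
mod    → [0, 0]
over   → [0, 0, 0]
drop   → [0, 0]
swap   → [0, 0]
over   → [0, 0, 0]
-      → [0, 0]
drop   → [0]
0      → [0, 0]
swap   → [0, 0]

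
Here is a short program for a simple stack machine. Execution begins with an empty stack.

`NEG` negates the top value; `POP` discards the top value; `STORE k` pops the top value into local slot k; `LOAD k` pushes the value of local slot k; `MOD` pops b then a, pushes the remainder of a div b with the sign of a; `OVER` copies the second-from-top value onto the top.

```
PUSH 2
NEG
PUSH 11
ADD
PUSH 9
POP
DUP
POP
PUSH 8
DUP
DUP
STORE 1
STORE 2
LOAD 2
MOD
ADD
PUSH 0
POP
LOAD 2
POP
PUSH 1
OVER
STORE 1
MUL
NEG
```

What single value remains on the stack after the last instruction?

-9

PUSH 2  → [2]
NEG     → [-2]
PUSH 11 → [-2, 11]
ADD     → [9]
PUSH 9  → [9, 9]
POP     → [9]
DUP     → [9, 9]
POP     → [9]
PUSH 8  → [9, 8]
DUP     → [9, 8, 8]
DUP     → [9, 8, 8, 8]
STORE 1 → [9, 8, 8]
STORE 2 → [9, 8]
LOAD 2  → [9, 8, 8]
MOD     → [9, 0]
ADD     → [9]
PUSH 0  → [9, 0]
POP     → [9]
LOAD 2  → [9, 8]
POP     → [9]
PUSH 1  → [9, 1]
OVER    → [9, 1, 9]
STORE 1 → [9, 1]
MUL     → [9]
NEG     → [-9]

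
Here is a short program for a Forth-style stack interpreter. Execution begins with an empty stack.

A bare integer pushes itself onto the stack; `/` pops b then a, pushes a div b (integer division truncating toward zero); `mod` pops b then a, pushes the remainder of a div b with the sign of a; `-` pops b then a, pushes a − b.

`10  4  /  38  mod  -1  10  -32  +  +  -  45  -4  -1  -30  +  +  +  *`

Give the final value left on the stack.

10  -> [10]
4   -> [10, 4]
/   -> [2]
38  -> [2, 38]
mod -> [2]
-1  -> [2, -1]
10  -> [2, -1, 10]
-32 -> [2, -1, 10, -32]
+   -> [2, -1, -22]
+   -> [2, -23]
-   -> [25]
45  -> [25, 45]
-4  -> [25, 45, -4]
-1  -> [25, 45, -4, -1]
-30 -> [25, 45, -4, -1, -30]
+   -> [25, 45, -4, -31]
+   -> [25, 45, -35]
+   -> [25, 10]
*   -> [250]

250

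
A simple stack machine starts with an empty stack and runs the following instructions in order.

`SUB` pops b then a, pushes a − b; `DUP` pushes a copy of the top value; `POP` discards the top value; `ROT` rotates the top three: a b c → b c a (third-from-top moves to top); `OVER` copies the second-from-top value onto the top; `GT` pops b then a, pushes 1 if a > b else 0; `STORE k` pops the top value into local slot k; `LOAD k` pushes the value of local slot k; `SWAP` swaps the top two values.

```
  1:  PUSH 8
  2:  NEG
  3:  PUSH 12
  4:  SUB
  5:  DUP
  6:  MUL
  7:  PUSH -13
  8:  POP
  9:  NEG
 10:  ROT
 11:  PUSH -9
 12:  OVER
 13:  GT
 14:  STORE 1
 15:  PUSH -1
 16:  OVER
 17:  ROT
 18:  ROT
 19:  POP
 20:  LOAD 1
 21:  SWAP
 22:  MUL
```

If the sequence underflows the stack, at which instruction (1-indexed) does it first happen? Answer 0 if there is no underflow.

PUSH 8   : [8]
NEG      : [-8]
PUSH 12  : [-8, 12]
SUB      : [-20]
DUP      : [-20, -20]
MUL      : [400]
PUSH -13 : [400, -13]
POP      : [400]
NEG      : [-400]
ROT  — needs 3 operands, stack has 1 → underflow

10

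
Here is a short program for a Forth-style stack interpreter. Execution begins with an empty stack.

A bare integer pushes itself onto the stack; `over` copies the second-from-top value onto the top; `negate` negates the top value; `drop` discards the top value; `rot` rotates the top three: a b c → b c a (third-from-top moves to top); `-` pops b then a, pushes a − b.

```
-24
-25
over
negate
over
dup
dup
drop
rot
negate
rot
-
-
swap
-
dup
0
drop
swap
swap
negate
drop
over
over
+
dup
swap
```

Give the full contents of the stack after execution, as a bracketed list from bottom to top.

-24    : -24
-25    : -24 -25
over   : -24 -25 -24
negate : -24 -25 24
over   : -24 -25 24 -25
dup    : -24 -25 24 -25 -25
dup    : -24 -25 24 -25 -25 -25
drop   : -24 -25 24 -25 -25
rot    : -24 -25 -25 -25 24
negate : -24 -25 -25 -25 -24
rot    : -24 -25 -25 -24 -25
-      : -24 -25 -25 1
-      : -24 -25 -26
swap   : -24 -26 -25
-      : -24 -1
dup    : -24 -1 -1
0      : -24 -1 -1 0
drop   : -24 -1 -1
swap   : -24 -1 -1
swap   : -24 -1 -1
negate : -24 -1 1
drop   : -24 -1
over   : -24 -1 -24
over   : -24 -1 -24 -1
+      : -24 -1 -25
dup    : -24 -1 -25 -25
swap   : -24 -1 -25 -25

[-24, -1, -25, -25]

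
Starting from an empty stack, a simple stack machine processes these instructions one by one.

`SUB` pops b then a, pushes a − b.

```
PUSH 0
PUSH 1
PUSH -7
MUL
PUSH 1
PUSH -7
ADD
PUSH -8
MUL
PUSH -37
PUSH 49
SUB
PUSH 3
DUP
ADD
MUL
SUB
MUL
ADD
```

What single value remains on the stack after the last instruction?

PUSH 0   → 0
PUSH 1   → 0 1
PUSH -7  → 0 1 -7
MUL      → 0 -7
PUSH 1   → 0 -7 1
PUSH -7  → 0 -7 1 -7
ADD      → 0 -7 -6
PUSH -8  → 0 -7 -6 -8
MUL      → 0 -7 48
PUSH -37 → 0 -7 48 -37
PUSH 49  → 0 -7 48 -37 49
SUB      → 0 -7 48 -86
PUSH 3   → 0 -7 48 -86 3
DUP      → 0 -7 48 -86 3 3
ADD      → 0 -7 48 -86 6
MUL      → 0 -7 48 -516
SUB      → 0 -7 564
MUL      → 0 -3948
ADD      → -3948

-3948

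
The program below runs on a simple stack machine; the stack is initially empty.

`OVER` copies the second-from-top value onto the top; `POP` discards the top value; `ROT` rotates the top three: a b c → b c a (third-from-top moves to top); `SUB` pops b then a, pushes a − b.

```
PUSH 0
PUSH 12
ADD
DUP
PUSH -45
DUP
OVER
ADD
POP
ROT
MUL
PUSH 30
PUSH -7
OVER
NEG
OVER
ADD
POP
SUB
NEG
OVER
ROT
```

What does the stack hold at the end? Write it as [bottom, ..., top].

[12, -37, -540, -540]

PUSH 0   -> 0
PUSH 12  -> 0 12
ADD      -> 12
DUP      -> 12 12
PUSH -45 -> 12 12 -45
DUP      -> 12 12 -45 -45
OVER     -> 12 12 -45 -45 -45
ADD      -> 12 12 -45 -90
POP      -> 12 12 -45
ROT      -> 12 -45 12
MUL      -> 12 -540
PUSH 30  -> 12 -540 30
PUSH -7  -> 12 -540 30 -7
OVER     -> 12 -540 30 -7 30
NEG      -> 12 -540 30 -7 -30
OVER     -> 12 -540 30 -7 -30 -7
ADD      -> 12 -540 30 -7 -37
POP      -> 12 -540 30 -7
SUB      -> 12 -540 37
NEG      -> 12 -540 -37
OVER     -> 12 -540 -37 -540
ROT      -> 12 -37 -540 -540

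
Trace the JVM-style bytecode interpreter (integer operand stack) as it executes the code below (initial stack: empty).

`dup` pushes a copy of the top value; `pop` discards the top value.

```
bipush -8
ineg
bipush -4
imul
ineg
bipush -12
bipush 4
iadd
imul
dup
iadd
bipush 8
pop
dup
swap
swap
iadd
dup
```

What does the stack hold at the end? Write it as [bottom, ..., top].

bipush -8  → [-8]
ineg       → [8]
bipush -4  → [8, -4]
imul       → [-32]
ineg       → [32]
bipush -12 → [32, -12]
bipush 4   → [32, -12, 4]
iadd       → [32, -8]
imul       → [-256]
dup        → [-256, -256]
iadd       → [-512]
bipush 8   → [-512, 8]
pop        → [-512]
dup        → [-512, -512]
swap       → [-512, -512]
swap       → [-512, -512]
iadd       → [-1024]
dup        → [-1024, -1024]

[-1024, -1024]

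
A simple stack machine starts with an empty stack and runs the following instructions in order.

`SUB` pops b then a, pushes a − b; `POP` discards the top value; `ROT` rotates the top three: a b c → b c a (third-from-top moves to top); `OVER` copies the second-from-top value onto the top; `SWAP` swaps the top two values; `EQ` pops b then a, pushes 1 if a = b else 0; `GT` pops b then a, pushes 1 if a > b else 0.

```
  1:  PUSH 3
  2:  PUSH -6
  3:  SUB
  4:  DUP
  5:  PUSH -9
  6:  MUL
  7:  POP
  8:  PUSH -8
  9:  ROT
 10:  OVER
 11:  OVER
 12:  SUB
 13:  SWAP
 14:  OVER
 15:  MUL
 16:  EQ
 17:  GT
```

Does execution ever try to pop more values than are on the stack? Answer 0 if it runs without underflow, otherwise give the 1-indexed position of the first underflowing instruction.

PUSH 3  -> 3
PUSH -6 -> 3 -6
SUB     -> 9
DUP     -> 9 9
PUSH -9 -> 9 9 -9
MUL     -> 9 -81
POP     -> 9
PUSH -8 -> 9 -8
ROT  — needs 3 operands, stack has 2 → underflow

9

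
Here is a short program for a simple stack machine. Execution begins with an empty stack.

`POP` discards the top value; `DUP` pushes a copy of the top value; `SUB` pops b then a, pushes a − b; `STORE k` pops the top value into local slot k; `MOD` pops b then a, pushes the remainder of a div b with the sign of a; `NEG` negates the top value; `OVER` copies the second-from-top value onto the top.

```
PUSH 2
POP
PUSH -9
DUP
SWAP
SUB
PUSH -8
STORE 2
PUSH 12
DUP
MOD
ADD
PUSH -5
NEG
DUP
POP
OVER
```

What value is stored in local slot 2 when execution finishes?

-8

PUSH 2  -> [2]
POP     -> []
PUSH -9 -> [-9]
DUP     -> [-9, -9]
SWAP    -> [-9, -9]
SUB     -> [0]
PUSH -8 -> [0, -8]
STORE 2 -> [0]
PUSH 12 -> [0, 12]
DUP     -> [0, 12, 12]
MOD     -> [0, 0]
ADD     -> [0]
PUSH -5 -> [0, -5]
NEG     -> [0, 5]
DUP     -> [0, 5, 5]
POP     -> [0, 5]
OVER    -> [0, 5, 0]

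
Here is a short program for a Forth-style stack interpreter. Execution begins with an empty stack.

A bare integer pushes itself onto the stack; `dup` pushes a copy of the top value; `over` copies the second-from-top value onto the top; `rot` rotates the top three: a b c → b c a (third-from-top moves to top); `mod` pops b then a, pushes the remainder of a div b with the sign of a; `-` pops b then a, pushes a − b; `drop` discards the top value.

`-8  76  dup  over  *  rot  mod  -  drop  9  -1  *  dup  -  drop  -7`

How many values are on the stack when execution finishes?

-8   : -8
76   : -8 76
dup  : -8 76 76
over : -8 76 76 76
*    : -8 76 5776
rot  : 76 5776 -8
mod  : 76 0
-    : 76
drop : (empty)
9    : 9
-1   : 9 -1
*    : -9
dup  : -9 -9
-    : 0
drop : (empty)
-7   : -7

1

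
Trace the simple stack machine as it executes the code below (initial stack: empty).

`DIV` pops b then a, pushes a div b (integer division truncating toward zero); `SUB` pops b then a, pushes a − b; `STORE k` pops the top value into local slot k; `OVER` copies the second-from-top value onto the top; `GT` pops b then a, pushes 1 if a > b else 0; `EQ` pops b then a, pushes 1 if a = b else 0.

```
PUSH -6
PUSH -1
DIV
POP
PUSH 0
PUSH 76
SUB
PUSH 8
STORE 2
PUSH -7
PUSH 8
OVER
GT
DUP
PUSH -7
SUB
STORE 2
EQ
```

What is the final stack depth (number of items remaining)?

PUSH -6 → [-6]
PUSH -1 → [-6, -1]
DIV     → [6]
POP     → []
PUSH 0  → [0]
PUSH 76 → [0, 76]
SUB     → [-76]
PUSH 8  → [-76, 8]
STORE 2 → [-76]
PUSH -7 → [-76, -7]
PUSH 8  → [-76, -7, 8]
OVER    → [-76, -7, 8, -7]
GT      → [-76, -7, 1]
DUP     → [-76, -7, 1, 1]
PUSH -7 → [-76, -7, 1, 1, -7]
SUB     → [-76, -7, 1, 8]
STORE 2 → [-76, -7, 1]
EQ      → [-76, 0]

2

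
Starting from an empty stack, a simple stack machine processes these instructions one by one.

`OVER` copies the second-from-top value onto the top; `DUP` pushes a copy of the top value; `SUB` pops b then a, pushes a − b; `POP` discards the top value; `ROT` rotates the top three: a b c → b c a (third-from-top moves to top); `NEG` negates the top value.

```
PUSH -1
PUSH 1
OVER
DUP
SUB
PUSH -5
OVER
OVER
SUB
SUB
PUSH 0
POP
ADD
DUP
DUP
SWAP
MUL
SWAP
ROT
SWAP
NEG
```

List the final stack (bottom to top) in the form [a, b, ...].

[-1, 100, 1, 10]

PUSH -1 → -1
PUSH 1  → -1 1
OVER    → -1 1 -1
DUP     → -1 1 -1 -1
SUB     → -1 1 0
PUSH -5 → -1 1 0 -5
OVER    → -1 1 0 -5 0
OVER    → -1 1 0 -5 0 -5
SUB     → -1 1 0 -5 5
SUB     → -1 1 0 -10
PUSH 0  → -1 1 0 -10 0
POP     → -1 1 0 -10
ADD     → -1 1 -10
DUP     → -1 1 -10 -10
DUP     → -1 1 -10 -10 -10
SWAP    → -1 1 -10 -10 -10
MUL     → -1 1 -10 100
SWAP    → -1 1 100 -10
ROT     → -1 100 -10 1
SWAP    → -1 100 1 -10
NEG     → -1 100 1 10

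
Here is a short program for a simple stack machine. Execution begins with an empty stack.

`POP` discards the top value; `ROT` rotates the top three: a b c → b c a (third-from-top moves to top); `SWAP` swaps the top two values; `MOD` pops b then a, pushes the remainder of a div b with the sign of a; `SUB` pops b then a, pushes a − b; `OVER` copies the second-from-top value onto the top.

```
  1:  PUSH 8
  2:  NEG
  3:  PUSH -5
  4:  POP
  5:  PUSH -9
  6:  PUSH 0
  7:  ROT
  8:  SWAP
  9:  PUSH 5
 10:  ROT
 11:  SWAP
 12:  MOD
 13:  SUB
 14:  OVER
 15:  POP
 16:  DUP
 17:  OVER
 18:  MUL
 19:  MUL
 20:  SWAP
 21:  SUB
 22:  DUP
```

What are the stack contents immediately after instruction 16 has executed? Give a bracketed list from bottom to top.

PUSH 8  → 8
NEG     → -8
PUSH -5 → -8 -5
POP     → -8
PUSH -9 → -8 -9
PUSH 0  → -8 -9 0
ROT     → -9 0 -8
SWAP    → -9 -8 0
PUSH 5  → -9 -8 0 5
ROT     → -9 0 5 -8
SWAP    → -9 0 -8 5
MOD     → -9 0 -3
SUB     → -9 3
OVER    → -9 3 -9
POP     → -9 3
DUP     → -9 3 3

[-9, 3, 3]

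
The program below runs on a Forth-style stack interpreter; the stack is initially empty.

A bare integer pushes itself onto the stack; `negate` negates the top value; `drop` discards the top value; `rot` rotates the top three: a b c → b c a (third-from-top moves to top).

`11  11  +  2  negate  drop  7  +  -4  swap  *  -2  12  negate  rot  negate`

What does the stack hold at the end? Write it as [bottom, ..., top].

[-2, -12, 116]

11      [11]
11      [11, 11]
+       [22]
2       [22, 2]
negate  [22, -2]
drop    [22]
7       [22, 7]
+       [29]
-4      [29, -4]
swap    [-4, 29]
*       [-116]
-2      [-116, -2]
12      [-116, -2, 12]
negate  [-116, -2, -12]
rot     [-2, -12, -116]
negate  [-2, -12, 116]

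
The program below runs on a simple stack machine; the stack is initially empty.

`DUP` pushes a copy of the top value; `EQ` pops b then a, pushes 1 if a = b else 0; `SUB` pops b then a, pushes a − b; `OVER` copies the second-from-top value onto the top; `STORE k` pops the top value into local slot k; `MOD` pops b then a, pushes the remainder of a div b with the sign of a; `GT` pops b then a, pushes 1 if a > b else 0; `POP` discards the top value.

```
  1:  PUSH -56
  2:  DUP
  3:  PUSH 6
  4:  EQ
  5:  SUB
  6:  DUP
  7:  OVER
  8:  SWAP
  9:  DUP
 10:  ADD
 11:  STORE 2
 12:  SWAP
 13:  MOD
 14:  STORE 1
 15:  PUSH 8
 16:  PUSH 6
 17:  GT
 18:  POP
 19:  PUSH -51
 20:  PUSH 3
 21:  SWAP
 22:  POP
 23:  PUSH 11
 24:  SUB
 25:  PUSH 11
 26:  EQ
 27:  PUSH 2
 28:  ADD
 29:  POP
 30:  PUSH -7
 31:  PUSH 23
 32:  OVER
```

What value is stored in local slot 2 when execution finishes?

PUSH -56 : -56
DUP      : -56 -56
PUSH 6   : -56 -56 6
EQ       : -56 0
SUB      : -56
DUP      : -56 -56
OVER     : -56 -56 -56
SWAP     : -56 -56 -56
DUP      : -56 -56 -56 -56
ADD      : -56 -56 -112
STORE 2  : -56 -56
SWAP     : -56 -56
MOD      : 0
STORE 1  : (empty)
PUSH 8   : 8
PUSH 6   : 8 6
GT       : 1
POP      : (empty)
PUSH -51 : -51
PUSH 3   : -51 3
SWAP     : 3 -51
POP      : 3
PUSH 11  : 3 11
SUB      : -8
PUSH 11  : -8 11
EQ       : 0
PUSH 2   : 0 2
ADD      : 2
POP      : (empty)
PUSH -7  : -7
PUSH 23  : -7 23
OVER     : -7 23 -7

-112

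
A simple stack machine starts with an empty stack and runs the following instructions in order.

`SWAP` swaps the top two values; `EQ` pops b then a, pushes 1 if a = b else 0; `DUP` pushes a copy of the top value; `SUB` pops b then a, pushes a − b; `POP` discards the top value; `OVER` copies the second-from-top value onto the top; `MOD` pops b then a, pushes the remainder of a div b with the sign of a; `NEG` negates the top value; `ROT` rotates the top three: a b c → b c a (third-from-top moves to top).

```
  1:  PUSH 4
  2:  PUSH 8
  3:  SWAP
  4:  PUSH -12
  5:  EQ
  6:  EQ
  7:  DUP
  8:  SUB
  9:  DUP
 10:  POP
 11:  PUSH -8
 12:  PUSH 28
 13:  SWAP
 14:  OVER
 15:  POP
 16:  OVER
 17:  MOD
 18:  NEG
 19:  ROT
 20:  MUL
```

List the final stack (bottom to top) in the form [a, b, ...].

[28, 0]

PUSH 4   → [4]
PUSH 8   → [4, 8]
SWAP     → [8, 4]
PUSH -12 → [8, 4, -12]
EQ       → [8, 0]
EQ       → [0]
DUP      → [0, 0]
SUB      → [0]
DUP      → [0, 0]
POP      → [0]
PUSH -8  → [0, -8]
PUSH 28  → [0, -8, 28]
SWAP     → [0, 28, -8]
OVER     → [0, 28, -8, 28]
POP      → [0, 28, -8]
OVER     → [0, 28, -8, 28]
MOD      → [0, 28, -8]
NEG      → [0, 28, 8]
ROT      → [28, 8, 0]
MUL      → [28, 0]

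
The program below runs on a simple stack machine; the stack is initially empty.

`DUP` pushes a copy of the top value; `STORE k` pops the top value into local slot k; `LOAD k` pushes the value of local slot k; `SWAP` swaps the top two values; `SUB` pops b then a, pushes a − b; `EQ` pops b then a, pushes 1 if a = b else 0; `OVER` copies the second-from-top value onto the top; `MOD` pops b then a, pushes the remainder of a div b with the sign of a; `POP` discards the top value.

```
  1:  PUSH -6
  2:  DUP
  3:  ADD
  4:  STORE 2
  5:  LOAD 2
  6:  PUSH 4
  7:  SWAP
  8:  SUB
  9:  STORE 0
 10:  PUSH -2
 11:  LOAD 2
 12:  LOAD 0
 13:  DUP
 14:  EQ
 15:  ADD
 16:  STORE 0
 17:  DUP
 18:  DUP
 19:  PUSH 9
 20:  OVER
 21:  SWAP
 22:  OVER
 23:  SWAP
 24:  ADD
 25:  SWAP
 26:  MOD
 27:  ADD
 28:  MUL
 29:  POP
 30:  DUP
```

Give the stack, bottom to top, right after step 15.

PUSH -6  -6
DUP      -6 -6
ADD      -12
STORE 2  (empty)
LOAD 2   -12
PUSH 4   -12 4
SWAP     4 -12
SUB      16
STORE 0  (empty)
PUSH -2  -2
LOAD 2   -2 -12
LOAD 0   -2 -12 16
DUP      -2 -12 16 16
EQ       -2 -12 1
ADD      -2 -11

[-2, -11]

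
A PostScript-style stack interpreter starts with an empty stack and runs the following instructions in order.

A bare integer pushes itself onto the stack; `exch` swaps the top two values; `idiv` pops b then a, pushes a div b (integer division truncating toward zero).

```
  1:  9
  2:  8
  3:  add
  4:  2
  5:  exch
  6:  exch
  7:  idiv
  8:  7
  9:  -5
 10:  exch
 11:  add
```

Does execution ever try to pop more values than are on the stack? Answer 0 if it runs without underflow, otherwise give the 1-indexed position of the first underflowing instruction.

9    → [9]
8    → [9, 8]
add  → [17]
2    → [17, 2]
exch → [2, 17]
exch → [17, 2]
idiv → [8]
7    → [8, 7]
-5   → [8, 7, -5]
exch → [8, -5, 7]
add  → [8, 2]

0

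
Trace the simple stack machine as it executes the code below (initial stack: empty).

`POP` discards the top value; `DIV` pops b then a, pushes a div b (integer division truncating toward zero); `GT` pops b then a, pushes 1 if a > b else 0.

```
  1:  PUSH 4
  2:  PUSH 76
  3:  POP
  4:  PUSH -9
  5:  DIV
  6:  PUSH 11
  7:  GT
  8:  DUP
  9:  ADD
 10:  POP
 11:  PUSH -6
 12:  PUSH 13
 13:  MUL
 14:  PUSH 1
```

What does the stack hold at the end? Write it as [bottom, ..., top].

PUSH 4  → [4]
PUSH 76 → [4, 76]
POP     → [4]
PUSH -9 → [4, -9]
DIV     → [0]
PUSH 11 → [0, 11]
GT      → [0]
DUP     → [0, 0]
ADD     → [0]
POP     → []
PUSH -6 → [-6]
PUSH 13 → [-6, 13]
MUL     → [-78]
PUSH 1  → [-78, 1]

[-78, 1]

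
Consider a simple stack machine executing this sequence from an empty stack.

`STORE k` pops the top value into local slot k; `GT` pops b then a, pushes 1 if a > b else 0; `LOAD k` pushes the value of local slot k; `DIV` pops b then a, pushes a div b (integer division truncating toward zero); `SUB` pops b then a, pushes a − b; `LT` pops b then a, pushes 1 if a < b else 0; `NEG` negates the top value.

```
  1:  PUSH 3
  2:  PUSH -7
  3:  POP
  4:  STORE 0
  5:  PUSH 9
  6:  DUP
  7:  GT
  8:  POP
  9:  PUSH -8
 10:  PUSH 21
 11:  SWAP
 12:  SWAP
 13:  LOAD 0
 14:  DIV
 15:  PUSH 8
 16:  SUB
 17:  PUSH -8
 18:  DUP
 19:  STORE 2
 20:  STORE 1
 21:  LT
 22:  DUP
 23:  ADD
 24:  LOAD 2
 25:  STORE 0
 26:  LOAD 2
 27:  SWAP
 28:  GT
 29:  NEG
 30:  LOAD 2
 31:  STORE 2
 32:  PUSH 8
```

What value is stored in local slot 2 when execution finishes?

-8

PUSH 3   3
PUSH -7  3 -7
POP      3
STORE 0  (empty)
PUSH 9   9
DUP      9 9
GT       0
POP      (empty)
PUSH -8  -8
PUSH 21  -8 21
SWAP     21 -8
SWAP     -8 21
LOAD 0   -8 21 3
DIV      -8 7
PUSH 8   -8 7 8
SUB      -8 -1
PUSH -8  -8 -1 -8
DUP      -8 -1 -8 -8
STORE 2  -8 -1 -8
STORE 1  -8 -1
LT       1
DUP      1 1
ADD      2
LOAD 2   2 -8
STORE 0  2
LOAD 2   2 -8
SWAP     -8 2
GT       0
NEG      0
LOAD 2   0 -8
STORE 2  0
PUSH 8   0 8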